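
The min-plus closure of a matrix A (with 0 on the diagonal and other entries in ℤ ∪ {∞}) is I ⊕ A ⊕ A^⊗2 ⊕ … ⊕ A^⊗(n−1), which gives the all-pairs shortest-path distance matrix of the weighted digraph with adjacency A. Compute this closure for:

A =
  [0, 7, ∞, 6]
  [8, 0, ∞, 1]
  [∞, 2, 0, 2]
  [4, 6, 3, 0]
Closure =
  [0, 7, 9, 6]
  [5, 0, 4, 1]
  [6, 2, 0, 2]
  [4, 5, 3, 0]

This is the Floyd-Warshall all-pairs shortest-path computation. For each intermediate vertex k = 0, 1, …, 3, update dist[i][j] ← min(dist[i][j], dist[i][k] + dist[k][j]). The final matrix gives, for each (i, j), the minimum total weight of any directed path from i to j (possibly empty when i = j).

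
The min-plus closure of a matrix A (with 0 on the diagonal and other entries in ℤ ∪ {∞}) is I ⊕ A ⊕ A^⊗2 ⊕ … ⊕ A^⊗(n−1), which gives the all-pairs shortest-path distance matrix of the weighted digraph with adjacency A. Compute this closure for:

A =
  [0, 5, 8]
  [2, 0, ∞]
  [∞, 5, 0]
Closure =
  [0, 5, 8]
  [2, 0, 10]
  [7, 5, 0]

This is the Floyd-Warshall all-pairs shortest-path computation. For each intermediate vertex k = 0, 1, …, 2, update dist[i][j] ← min(dist[i][j], dist[i][k] + dist[k][j]). The final matrix gives, for each (i, j), the minimum total weight of any directed path from i to j (possibly empty when i = j).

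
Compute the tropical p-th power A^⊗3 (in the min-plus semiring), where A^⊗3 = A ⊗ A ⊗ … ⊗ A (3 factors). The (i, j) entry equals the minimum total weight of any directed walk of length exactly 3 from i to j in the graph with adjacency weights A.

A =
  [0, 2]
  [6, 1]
A^⊗3 =
  [0, 2]
  [6, 3]

Each entry (A^⊗3)_ij equals the minimum over all length-3 walks i = v_0 → v_1 → … → v_3 = j of Σ_t A[v_t][v_{t+1}]. For example, for (i, j) = (0, 1) we minimise over 4 possible intermediate vertex sequences; the minimum is 2, attained along the walk 0 → 0 → 0 → 1.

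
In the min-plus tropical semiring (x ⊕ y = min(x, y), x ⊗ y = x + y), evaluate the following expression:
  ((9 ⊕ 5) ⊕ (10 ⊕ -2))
((9 ⊕ 5) ⊕ (10 ⊕ -2)) = -2

Expand innermost to outermost. Recall ⊕ takes the minimum of its arguments and ⊗ takes their sum. Working out the expression ((9 ⊕ 5) ⊕ (10 ⊕ -2)) gives -2.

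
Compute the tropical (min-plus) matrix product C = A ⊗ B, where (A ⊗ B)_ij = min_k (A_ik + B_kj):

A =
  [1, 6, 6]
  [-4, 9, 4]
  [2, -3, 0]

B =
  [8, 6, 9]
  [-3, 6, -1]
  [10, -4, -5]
A ⊗ B =
  [3, 2, 1]
  [4, 0, -1]
  [-6, -4, -5]

Apply the min-plus product entry-by-entry:
  C[0][0] = min over k of (A[0][0] + B[0][0] = 1 + 8 = 9, A[0][1] + B[1][0] = 6 + -3 = 3, A[0][2] + B[2][0] = 6 + 10 = 16) = 3 (attained at k = 1)
  C[0][1] = min over k of (A[0][0] + B[0][1] = 1 + 6 = 7, A[0][1] + B[1][1] = 6 + 6 = 12, A[0][2] + B[2][1] = 6 + -4 = 2) = 2 (attained at k = 2)
  C[0][2] = min over k of (A[0][0] + B[0][2] = 1 + 9 = 10, A[0][1] + B[1][2] = 6 + -1 = 5, A[0][2] + B[2][2] = 6 + -5 = 1) = 1 (attained at k = 2)
  C[1][0] = min over k of (A[1][0] + B[0][0] = -4 + 8 = 4, A[1][1] + B[1][0] = 9 + -3 = 6, A[1][2] + B[2][0] = 4 + 10 = 14) = 4 (attained at k = 0)
  C[1][1] = min over k of (A[1][0] + B[0][1] = -4 + 6 = 2, A[1][1] + B[1][1] = 9 + 6 = 15, A[1][2] + B[2][1] = 4 + -4 = 0) = 0 (attained at k = 2)
  C[1][2] = min over k of (A[1][0] + B[0][2] = -4 + 9 = 5, A[1][1] + B[1][2] = 9 + -1 = 8, A[1][2] + B[2][2] = 4 + -5 = -1) = -1 (attained at k = 2)
  C[2][0] = min over k of (A[2][0] + B[0][0] = 2 + 8 = 10, A[2][1] + B[1][0] = -3 + -3 = -6, A[2][2] + B[2][0] = 0 + 10 = 10) = -6 (attained at k = 1)
  C[2][1] = min over k of (A[2][0] + B[0][1] = 2 + 6 = 8, A[2][1] + B[1][1] = -3 + 6 = 3, A[2][2] + B[2][1] = 0 + -4 = -4) = -4 (attained at k = 2)
  C[2][2] = min over k of (A[2][0] + B[0][2] = 2 + 9 = 11, A[2][1] + B[1][2] = -3 + -1 = -4, A[2][2] + B[2][2] = 0 + -5 = -5) = -5 (attained at k = 2)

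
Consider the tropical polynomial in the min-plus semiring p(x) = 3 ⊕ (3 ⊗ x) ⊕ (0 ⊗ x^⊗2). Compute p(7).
p(7) = 3

A tropical monomial a ⊗ x^⊗i evaluates to a + i · x. Evaluating each term at x = 7:
  Term 0 contributes 3 + 0 · 7 = 3
  Term 1 contributes 3 + 1 · 7 = 10
  Term 2 contributes 0 + 2 · 7 = 14
p(7) = ⊕ of these = min[3, 10, 14] = 3.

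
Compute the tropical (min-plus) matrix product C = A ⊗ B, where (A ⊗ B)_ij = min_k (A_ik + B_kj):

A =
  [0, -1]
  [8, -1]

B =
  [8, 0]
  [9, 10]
A ⊗ B =
  [8, 0]
  [8, 8]

Apply the min-plus product entry-by-entry:
  C[0][0] = min over k of (A[0][0] + B[0][0] = 0 + 8 = 8, A[0][1] + B[1][0] = -1 + 9 = 8) = 8 (attained at k = 0)
  C[0][1] = min over k of (A[0][0] + B[0][1] = 0 + 0 = 0, A[0][1] + B[1][1] = -1 + 10 = 9) = 0 (attained at k = 0)
  C[1][0] = min over k of (A[1][0] + B[0][0] = 8 + 8 = 16, A[1][1] + B[1][0] = -1 + 9 = 8) = 8 (attained at k = 1)
  C[1][1] = min over k of (A[1][0] + B[0][1] = 8 + 0 = 8, A[1][1] + B[1][1] = -1 + 10 = 9) = 8 (attained at k = 0)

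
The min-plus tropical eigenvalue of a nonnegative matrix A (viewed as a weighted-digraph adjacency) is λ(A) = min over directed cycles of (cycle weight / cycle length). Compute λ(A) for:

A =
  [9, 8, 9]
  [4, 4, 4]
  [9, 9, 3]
λ(A) = 3

Enumerate directed cycles and compute their means (weight / length). Sample:
  cycle 0 → 0: weight = 9, length = 1, mean = 9/1 ≈ 9.000
  cycle 1 → 1: weight = 4, length = 1, mean = 4/1 ≈ 4.000
  cycle 2 → 2: weight = 3, length = 1, mean = 3/1 ≈ 3.000
  cycle 0 → 1 → 0: weight = 12, length = 2, mean = 12/2 ≈ 6.000
  cycle 0 → 2 → 0: weight = 18, length = 2, mean = 18/2 ≈ 9.000
  cycle 1 → 0 → 1: weight = 12, length = 2, mean = 12/2 ≈ 6.000
Minimum mean = 3.000, attained e.g. along the cycle 2 → 2 with weight 3 and length 1. So λ(A) = 3/1 = 3.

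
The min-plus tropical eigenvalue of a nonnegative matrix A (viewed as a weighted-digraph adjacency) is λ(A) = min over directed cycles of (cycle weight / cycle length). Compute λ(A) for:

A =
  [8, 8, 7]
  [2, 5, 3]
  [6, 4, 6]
λ(A) = 7/2

Enumerate directed cycles and compute their means (weight / length). Sample:
  cycle 0 → 0: weight = 8, length = 1, mean = 8/1 ≈ 8.000
  cycle 1 → 1: weight = 5, length = 1, mean = 5/1 ≈ 5.000
  cycle 2 → 2: weight = 6, length = 1, mean = 6/1 ≈ 6.000
  cycle 0 → 1 → 0: weight = 10, length = 2, mean = 10/2 ≈ 5.000
  cycle 0 → 2 → 0: weight = 13, length = 2, mean = 13/2 ≈ 6.500
  cycle 1 → 0 → 1: weight = 10, length = 2, mean = 10/2 ≈ 5.000
Minimum mean = 3.500, attained e.g. along the cycle 1 → 2 → 1 with weight 7 and length 2. So λ(A) = 7/2 = 7/2.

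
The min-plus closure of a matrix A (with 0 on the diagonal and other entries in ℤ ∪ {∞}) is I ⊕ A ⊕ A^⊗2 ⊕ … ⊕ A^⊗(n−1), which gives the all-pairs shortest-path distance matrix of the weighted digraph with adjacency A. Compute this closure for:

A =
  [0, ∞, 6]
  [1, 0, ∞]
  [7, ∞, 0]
Closure =
  [0, ∞, 6]
  [1, 0, 7]
  [7, ∞, 0]

This is the Floyd-Warshall all-pairs shortest-path computation. For each intermediate vertex k = 0, 1, …, 2, update dist[i][j] ← min(dist[i][j], dist[i][k] + dist[k][j]). The final matrix gives, for each (i, j), the minimum total weight of any directed path from i to j (possibly empty when i = j).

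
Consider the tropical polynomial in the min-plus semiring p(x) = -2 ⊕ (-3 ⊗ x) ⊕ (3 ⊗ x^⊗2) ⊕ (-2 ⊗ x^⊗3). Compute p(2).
p(2) = -2

A tropical monomial a ⊗ x^⊗i evaluates to a + i · x. Evaluating each term at x = 2:
  Term 0 contributes -2 + 0 · 2 = -2
  Term 1 contributes -3 + 1 · 2 = -1
  Term 2 contributes 3 + 2 · 2 = 7
  Term 3 contributes -2 + 3 · 2 = 4
p(2) = ⊕ of these = min[-2, -1, 7, 4] = -2.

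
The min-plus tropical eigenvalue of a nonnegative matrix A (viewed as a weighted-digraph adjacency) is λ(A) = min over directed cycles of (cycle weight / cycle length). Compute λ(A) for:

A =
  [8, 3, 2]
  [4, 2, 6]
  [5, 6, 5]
λ(A) = 2

Enumerate directed cycles and compute their means (weight / length). Sample:
  cycle 0 → 0: weight = 8, length = 1, mean = 8/1 ≈ 8.000
  cycle 1 → 1: weight = 2, length = 1, mean = 2/1 ≈ 2.000
  cycle 2 → 2: weight = 5, length = 1, mean = 5/1 ≈ 5.000
  cycle 0 → 1 → 0: weight = 7, length = 2, mean = 7/2 ≈ 3.500
  cycle 0 → 2 → 0: weight = 7, length = 2, mean = 7/2 ≈ 3.500
  cycle 1 → 0 → 1: weight = 7, length = 2, mean = 7/2 ≈ 3.500
Minimum mean = 2.000, attained e.g. along the cycle 1 → 1 with weight 2 and length 1. So λ(A) = 2/1 = 2.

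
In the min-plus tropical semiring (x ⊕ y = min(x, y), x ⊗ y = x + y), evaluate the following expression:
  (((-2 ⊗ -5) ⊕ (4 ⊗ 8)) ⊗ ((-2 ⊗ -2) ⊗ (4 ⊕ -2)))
(((-2 ⊗ -5) ⊕ (4 ⊗ 8)) ⊗ ((-2 ⊗ -2) ⊗ (4 ⊕ -2))) = -13

Expand innermost to outermost. Recall ⊕ takes the minimum of its arguments and ⊗ takes their sum. Working out the expression (((-2 ⊗ -5) ⊕ (4 ⊗ 8)) ⊗ ((-2 ⊗ -2) ⊗ (4 ⊕ -2))) gives -13.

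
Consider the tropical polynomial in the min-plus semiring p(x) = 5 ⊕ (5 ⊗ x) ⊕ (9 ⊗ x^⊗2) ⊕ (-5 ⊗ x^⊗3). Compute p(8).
p(8) = 5

A tropical monomial a ⊗ x^⊗i evaluates to a + i · x. Evaluating each term at x = 8:
  Term 0 contributes 5 + 0 · 8 = 5
  Term 1 contributes 5 + 1 · 8 = 13
  Term 2 contributes 9 + 2 · 8 = 25
  Term 3 contributes -5 + 3 · 8 = 19
p(8) = ⊕ of these = min[5, 13, 25, 19] = 5.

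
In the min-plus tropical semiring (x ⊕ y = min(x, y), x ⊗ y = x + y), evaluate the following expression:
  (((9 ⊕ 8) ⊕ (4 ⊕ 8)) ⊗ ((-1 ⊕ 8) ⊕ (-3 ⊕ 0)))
(((9 ⊕ 8) ⊕ (4 ⊕ 8)) ⊗ ((-1 ⊕ 8) ⊕ (-3 ⊕ 0))) = 1

Expand innermost to outermost. Recall ⊕ takes the minimum of its arguments and ⊗ takes their sum. Working out the expression (((9 ⊕ 8) ⊕ (4 ⊕ 8)) ⊗ ((-1 ⊕ 8) ⊕ (-3 ⊕ 0))) gives 1.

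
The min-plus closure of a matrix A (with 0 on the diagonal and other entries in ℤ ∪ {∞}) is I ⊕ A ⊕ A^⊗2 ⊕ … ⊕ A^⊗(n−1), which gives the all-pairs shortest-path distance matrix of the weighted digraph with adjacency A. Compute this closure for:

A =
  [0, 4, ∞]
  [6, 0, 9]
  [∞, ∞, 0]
Closure =
  [0, 4, 13]
  [6, 0, 9]
  [∞, ∞, 0]

This is the Floyd-Warshall all-pairs shortest-path computation. For each intermediate vertex k = 0, 1, …, 2, update dist[i][j] ← min(dist[i][j], dist[i][k] + dist[k][j]). The final matrix gives, for each (i, j), the minimum total weight of any directed path from i to j (possibly empty when i = j).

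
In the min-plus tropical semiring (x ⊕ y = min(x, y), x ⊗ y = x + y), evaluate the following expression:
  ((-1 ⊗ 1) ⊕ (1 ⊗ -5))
((-1 ⊗ 1) ⊕ (1 ⊗ -5)) = -4

Expand innermost to outermost. Recall ⊕ takes the minimum of its arguments and ⊗ takes their sum. Working out the expression ((-1 ⊗ 1) ⊕ (1 ⊗ -5)) gives -4.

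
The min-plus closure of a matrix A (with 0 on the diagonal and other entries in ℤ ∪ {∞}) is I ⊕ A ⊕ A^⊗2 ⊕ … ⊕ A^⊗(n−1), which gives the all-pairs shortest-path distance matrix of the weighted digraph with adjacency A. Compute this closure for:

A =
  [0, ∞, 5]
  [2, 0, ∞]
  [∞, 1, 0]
Closure =
  [0, 6, 5]
  [2, 0, 7]
  [3, 1, 0]

This is the Floyd-Warshall all-pairs shortest-path computation. For each intermediate vertex k = 0, 1, …, 2, update dist[i][j] ← min(dist[i][j], dist[i][k] + dist[k][j]). The final matrix gives, for each (i, j), the minimum total weight of any directed path from i to j (possibly empty when i = j).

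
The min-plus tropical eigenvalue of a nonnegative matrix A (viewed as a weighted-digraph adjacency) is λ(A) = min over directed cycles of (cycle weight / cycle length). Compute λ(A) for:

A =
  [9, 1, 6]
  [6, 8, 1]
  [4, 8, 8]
λ(A) = 2

Enumerate directed cycles and compute their means (weight / length). Sample:
  cycle 0 → 0: weight = 9, length = 1, mean = 9/1 ≈ 9.000
  cycle 1 → 1: weight = 8, length = 1, mean = 8/1 ≈ 8.000
  cycle 2 → 2: weight = 8, length = 1, mean = 8/1 ≈ 8.000
  cycle 0 → 1 → 0: weight = 7, length = 2, mean = 7/2 ≈ 3.500
  cycle 0 → 2 → 0: weight = 10, length = 2, mean = 10/2 ≈ 5.000
  cycle 1 → 0 → 1: weight = 7, length = 2, mean = 7/2 ≈ 3.500
Minimum mean = 2.000, attained e.g. along the cycle 0 → 1 → 2 → 0 with weight 6 and length 3. So λ(A) = 6/3 = 2.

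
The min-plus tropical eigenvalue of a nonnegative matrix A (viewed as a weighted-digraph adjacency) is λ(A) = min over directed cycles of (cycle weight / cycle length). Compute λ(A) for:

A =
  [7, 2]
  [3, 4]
λ(A) = 5/2

Enumerate directed cycles and compute their means (weight / length). Sample:
  cycle 0 → 0: weight = 7, length = 1, mean = 7/1 ≈ 7.000
  cycle 1 → 1: weight = 4, length = 1, mean = 4/1 ≈ 4.000
  cycle 0 → 1 → 0: weight = 5, length = 2, mean = 5/2 ≈ 2.500
  cycle 1 → 0 → 1: weight = 5, length = 2, mean = 5/2 ≈ 2.500
Minimum mean = 2.500, attained e.g. along the cycle 0 → 1 → 0 with weight 5 and length 2. So λ(A) = 5/2 = 5/2.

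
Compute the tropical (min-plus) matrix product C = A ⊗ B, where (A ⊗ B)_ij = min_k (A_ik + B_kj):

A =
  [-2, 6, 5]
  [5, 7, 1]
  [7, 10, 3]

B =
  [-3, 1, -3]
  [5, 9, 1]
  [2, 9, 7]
A ⊗ B =
  [-5, -1, -5]
  [2, 6, 2]
  [4, 8, 4]

Apply the min-plus product entry-by-entry:
  C[0][0] = min over k of (A[0][0] + B[0][0] = -2 + -3 = -5, A[0][1] + B[1][0] = 6 + 5 = 11, A[0][2] + B[2][0] = 5 + 2 = 7) = -5 (attained at k = 0)
  C[0][1] = min over k of (A[0][0] + B[0][1] = -2 + 1 = -1, A[0][1] + B[1][1] = 6 + 9 = 15, A[0][2] + B[2][1] = 5 + 9 = 14) = -1 (attained at k = 0)
  C[0][2] = min over k of (A[0][0] + B[0][2] = -2 + -3 = -5, A[0][1] + B[1][2] = 6 + 1 = 7, A[0][2] + B[2][2] = 5 + 7 = 12) = -5 (attained at k = 0)
  C[1][0] = min over k of (A[1][0] + B[0][0] = 5 + -3 = 2, A[1][1] + B[1][0] = 7 + 5 = 12, A[1][2] + B[2][0] = 1 + 2 = 3) = 2 (attained at k = 0)
  C[1][1] = min over k of (A[1][0] + B[0][1] = 5 + 1 = 6, A[1][1] + B[1][1] = 7 + 9 = 16, A[1][2] + B[2][1] = 1 + 9 = 10) = 6 (attained at k = 0)
  C[1][2] = min over k of (A[1][0] + B[0][2] = 5 + -3 = 2, A[1][1] + B[1][2] = 7 + 1 = 8, A[1][2] + B[2][2] = 1 + 7 = 8) = 2 (attained at k = 0)
  C[2][0] = min over k of (A[2][0] + B[0][0] = 7 + -3 = 4, A[2][1] + B[1][0] = 10 + 5 = 15, A[2][2] + B[2][0] = 3 + 2 = 5) = 4 (attained at k = 0)
  C[2][1] = min over k of (A[2][0] + B[0][1] = 7 + 1 = 8, A[2][1] + B[1][1] = 10 + 9 = 19, A[2][2] + B[2][1] = 3 + 9 = 12) = 8 (attained at k = 0)
  C[2][2] = min over k of (A[2][0] + B[0][2] = 7 + -3 = 4, A[2][1] + B[1][2] = 10 + 1 = 11, A[2][2] + B[2][2] = 3 + 7 = 10) = 4 (attained at k = 0)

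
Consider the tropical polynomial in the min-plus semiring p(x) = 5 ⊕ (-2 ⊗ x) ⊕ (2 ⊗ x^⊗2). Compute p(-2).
p(-2) = -4

A tropical monomial a ⊗ x^⊗i evaluates to a + i · x. Evaluating each term at x = -2:
  Term 0 contributes 5 + 0 · -2 = 5
  Term 1 contributes -2 + 1 · -2 = -4
  Term 2 contributes 2 + 2 · -2 = -2
p(-2) = ⊕ of these = min[5, -4, -2] = -4.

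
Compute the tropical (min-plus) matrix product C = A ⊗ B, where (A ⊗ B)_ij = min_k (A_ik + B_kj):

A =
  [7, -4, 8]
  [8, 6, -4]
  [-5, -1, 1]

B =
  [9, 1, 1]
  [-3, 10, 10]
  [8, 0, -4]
A ⊗ B =
  [-7, 6, 4]
  [3, -4, -8]
  [-4, -4, -4]

Apply the min-plus product entry-by-entry:
  C[0][0] = min over k of (A[0][0] + B[0][0] = 7 + 9 = 16, A[0][1] + B[1][0] = -4 + -3 = -7, A[0][2] + B[2][0] = 8 + 8 = 16) = -7 (attained at k = 1)
  C[0][1] = min over k of (A[0][0] + B[0][1] = 7 + 1 = 8, A[0][1] + B[1][1] = -4 + 10 = 6, A[0][2] + B[2][1] = 8 + 0 = 8) = 6 (attained at k = 1)
  C[0][2] = min over k of (A[0][0] + B[0][2] = 7 + 1 = 8, A[0][1] + B[1][2] = -4 + 10 = 6, A[0][2] + B[2][2] = 8 + -4 = 4) = 4 (attained at k = 2)
  C[1][0] = min over k of (A[1][0] + B[0][0] = 8 + 9 = 17, A[1][1] + B[1][0] = 6 + -3 = 3, A[1][2] + B[2][0] = -4 + 8 = 4) = 3 (attained at k = 1)
  C[1][1] = min over k of (A[1][0] + B[0][1] = 8 + 1 = 9, A[1][1] + B[1][1] = 6 + 10 = 16, A[1][2] + B[2][1] = -4 + 0 = -4) = -4 (attained at k = 2)
  C[1][2] = min over k of (A[1][0] + B[0][2] = 8 + 1 = 9, A[1][1] + B[1][2] = 6 + 10 = 16, A[1][2] + B[2][2] = -4 + -4 = -8) = -8 (attained at k = 2)
  C[2][0] = min over k of (A[2][0] + B[0][0] = -5 + 9 = 4, A[2][1] + B[1][0] = -1 + -3 = -4, A[2][2] + B[2][0] = 1 + 8 = 9) = -4 (attained at k = 1)
  C[2][1] = min over k of (A[2][0] + B[0][1] = -5 + 1 = -4, A[2][1] + B[1][1] = -1 + 10 = 9, A[2][2] + B[2][1] = 1 + 0 = 1) = -4 (attained at k = 0)
  C[2][2] = min over k of (A[2][0] + B[0][2] = -5 + 1 = -4, A[2][1] + B[1][2] = -1 + 10 = 9, A[2][2] + B[2][2] = 1 + -4 = -3) = -4 (attained at k = 0)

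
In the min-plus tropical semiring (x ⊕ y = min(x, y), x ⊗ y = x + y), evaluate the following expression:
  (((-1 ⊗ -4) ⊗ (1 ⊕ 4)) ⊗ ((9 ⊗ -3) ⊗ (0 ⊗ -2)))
(((-1 ⊗ -4) ⊗ (1 ⊕ 4)) ⊗ ((9 ⊗ -3) ⊗ (0 ⊗ -2))) = 0

Expand innermost to outermost. Recall ⊕ takes the minimum of its arguments and ⊗ takes their sum. Working out the expression (((-1 ⊗ -4) ⊗ (1 ⊕ 4)) ⊗ ((9 ⊗ -3) ⊗ (0 ⊗ -2))) gives 0.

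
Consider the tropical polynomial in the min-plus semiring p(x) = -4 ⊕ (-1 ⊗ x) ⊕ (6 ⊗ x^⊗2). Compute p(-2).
p(-2) = -4

A tropical monomial a ⊗ x^⊗i evaluates to a + i · x. Evaluating each term at x = -2:
  Term 0 contributes -4 + 0 · -2 = -4
  Term 1 contributes -1 + 1 · -2 = -3
  Term 2 contributes 6 + 2 · -2 = 2
p(-2) = ⊕ of these = min[-4, -3, 2] = -4.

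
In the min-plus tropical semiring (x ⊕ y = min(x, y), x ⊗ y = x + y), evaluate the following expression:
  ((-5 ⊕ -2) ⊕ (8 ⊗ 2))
((-5 ⊕ -2) ⊕ (8 ⊗ 2)) = -5

Expand innermost to outermost. Recall ⊕ takes the minimum of its arguments and ⊗ takes their sum. Working out the expression ((-5 ⊕ -2) ⊕ (8 ⊗ 2)) gives -5.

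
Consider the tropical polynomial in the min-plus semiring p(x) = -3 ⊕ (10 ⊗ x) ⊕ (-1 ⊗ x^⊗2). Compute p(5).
p(5) = -3

A tropical monomial a ⊗ x^⊗i evaluates to a + i · x. Evaluating each term at x = 5:
  Term 0 contributes -3 + 0 · 5 = -3
  Term 1 contributes 10 + 1 · 5 = 15
  Term 2 contributes -1 + 2 · 5 = 9
p(5) = ⊕ of these = min[-3, 15, 9] = -3.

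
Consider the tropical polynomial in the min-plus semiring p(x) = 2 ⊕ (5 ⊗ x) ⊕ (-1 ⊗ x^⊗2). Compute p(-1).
p(-1) = -3

A tropical monomial a ⊗ x^⊗i evaluates to a + i · x. Evaluating each term at x = -1:
  Term 0 contributes 2 + 0 · -1 = 2
  Term 1 contributes 5 + 1 · -1 = 4
  Term 2 contributes -1 + 2 · -1 = -3
p(-1) = ⊕ of these = min[2, 4, -3] = -3.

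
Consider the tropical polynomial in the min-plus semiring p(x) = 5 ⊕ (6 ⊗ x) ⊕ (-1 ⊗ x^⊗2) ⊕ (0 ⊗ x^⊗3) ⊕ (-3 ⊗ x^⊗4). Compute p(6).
p(6) = 5

A tropical monomial a ⊗ x^⊗i evaluates to a + i · x. Evaluating each term at x = 6:
  Term 0 contributes 5 + 0 · 6 = 5
  Term 1 contributes 6 + 1 · 6 = 12
  Term 2 contributes -1 + 2 · 6 = 11
  Term 3 contributes 0 + 3 · 6 = 18
  Term 4 contributes -3 + 4 · 6 = 21
p(6) = ⊕ of these = min[5, 12, 11, 18, 21] = 5.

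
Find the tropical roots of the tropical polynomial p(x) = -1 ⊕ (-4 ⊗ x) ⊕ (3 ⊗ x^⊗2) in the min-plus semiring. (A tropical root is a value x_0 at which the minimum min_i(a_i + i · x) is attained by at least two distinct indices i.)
Roots: {-7, 3}

Each tropical root is a break point of the lower envelope of the lines y = a_i + i · x (there are 3 lines, with slopes 0, 1, ..., 2). Only the lines that attain the minimum somewhere contribute to roots; other lines are dominated. Here the surviving (envelope) indices are i = 2, i = 1, i = 0.
Intersections between consecutive envelope lines give the roots: for adjacent envelope indices i < j the intersection is x = (a_i − a_j) / (j − i). Reading off the sorted break points: {-7, 3}.
Verification: at each break x_0, at least two indices attain the minimum of min_i(a_i + i · x_0).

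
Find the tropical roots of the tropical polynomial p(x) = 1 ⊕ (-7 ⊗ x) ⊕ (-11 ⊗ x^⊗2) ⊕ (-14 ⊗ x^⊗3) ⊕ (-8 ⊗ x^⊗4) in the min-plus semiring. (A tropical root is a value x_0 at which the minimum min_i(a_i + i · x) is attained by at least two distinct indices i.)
Roots: {-6, 3, 4, 8}

Each tropical root is a break point of the lower envelope of the lines y = a_i + i · x (there are 5 lines, with slopes 0, 1, ..., 4). Only the lines that attain the minimum somewhere contribute to roots; other lines are dominated. Here the surviving (envelope) indices are i = 4, i = 3, i = 2, i = 1, i = 0.
Intersections between consecutive envelope lines give the roots: for adjacent envelope indices i < j the intersection is x = (a_i − a_j) / (j − i). Reading off the sorted break points: {-6, 3, 4, 8}.
Verification: at each break x_0, at least two indices attain the minimum of min_i(a_i + i · x_0).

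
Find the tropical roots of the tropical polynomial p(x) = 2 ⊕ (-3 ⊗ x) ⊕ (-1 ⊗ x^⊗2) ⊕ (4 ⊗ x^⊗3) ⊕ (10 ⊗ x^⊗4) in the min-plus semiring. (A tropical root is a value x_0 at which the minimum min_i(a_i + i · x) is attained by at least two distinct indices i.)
Roots: {-6, -5, -2, 5}

Each tropical root is a break point of the lower envelope of the lines y = a_i + i · x (there are 5 lines, with slopes 0, 1, ..., 4). Only the lines that attain the minimum somewhere contribute to roots; other lines are dominated. Here the surviving (envelope) indices are i = 4, i = 3, i = 2, i = 1, i = 0.
Intersections between consecutive envelope lines give the roots: for adjacent envelope indices i < j the intersection is x = (a_i − a_j) / (j − i). Reading off the sorted break points: {-6, -5, -2, 5}.
Verification: at each break x_0, at least two indices attain the minimum of min_i(a_i + i · x_0).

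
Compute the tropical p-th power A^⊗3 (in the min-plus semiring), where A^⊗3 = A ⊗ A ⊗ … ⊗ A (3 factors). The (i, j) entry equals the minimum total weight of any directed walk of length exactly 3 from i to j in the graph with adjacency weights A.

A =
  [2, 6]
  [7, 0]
A^⊗3 =
  [6, 6]
  [7, 0]

Each entry (A^⊗3)_ij equals the minimum over all length-3 walks i = v_0 → v_1 → … → v_3 = j of Σ_t A[v_t][v_{t+1}]. For example, for (i, j) = (0, 1) we minimise over 4 possible intermediate vertex sequences; the minimum is 6, attained along the walk 0 → 1 → 1 → 1.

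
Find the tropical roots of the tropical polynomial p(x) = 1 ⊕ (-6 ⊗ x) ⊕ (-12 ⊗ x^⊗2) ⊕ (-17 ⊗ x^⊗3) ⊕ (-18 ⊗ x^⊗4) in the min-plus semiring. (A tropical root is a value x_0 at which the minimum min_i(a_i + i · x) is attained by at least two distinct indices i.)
Roots: {1, 5, 6, 7}

Each tropical root is a break point of the lower envelope of the lines y = a_i + i · x (there are 5 lines, with slopes 0, 1, ..., 4). Only the lines that attain the minimum somewhere contribute to roots; other lines are dominated. Here the surviving (envelope) indices are i = 4, i = 3, i = 2, i = 1, i = 0.
Intersections between consecutive envelope lines give the roots: for adjacent envelope indices i < j the intersection is x = (a_i − a_j) / (j − i). Reading off the sorted break points: {1, 5, 6, 7}.
Verification: at each break x_0, at least two indices attain the minimum of min_i(a_i + i · x_0).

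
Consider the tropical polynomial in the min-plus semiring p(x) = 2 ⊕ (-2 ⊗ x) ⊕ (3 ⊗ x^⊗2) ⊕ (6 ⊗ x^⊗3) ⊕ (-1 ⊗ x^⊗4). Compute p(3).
p(3) = 1

A tropical monomial a ⊗ x^⊗i evaluates to a + i · x. Evaluating each term at x = 3:
  Term 0 contributes 2 + 0 · 3 = 2
  Term 1 contributes -2 + 1 · 3 = 1
  Term 2 contributes 3 + 2 · 3 = 9
  Term 3 contributes 6 + 3 · 3 = 15
  Term 4 contributes -1 + 4 · 3 = 11
p(3) = ⊕ of these = min[2, 1, 9, 15, 11] = 1.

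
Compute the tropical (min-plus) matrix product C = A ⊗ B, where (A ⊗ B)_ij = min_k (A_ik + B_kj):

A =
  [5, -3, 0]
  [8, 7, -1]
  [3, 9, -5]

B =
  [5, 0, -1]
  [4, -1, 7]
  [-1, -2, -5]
A ⊗ B =
  [-1, -4, -5]
  [-2, -3, -6]
  [-6, -7, -10]

Apply the min-plus product entry-by-entry:
  C[0][0] = min over k of (A[0][0] + B[0][0] = 5 + 5 = 10, A[0][1] + B[1][0] = -3 + 4 = 1, A[0][2] + B[2][0] = 0 + -1 = -1) = -1 (attained at k = 2)
  C[0][1] = min over k of (A[0][0] + B[0][1] = 5 + 0 = 5, A[0][1] + B[1][1] = -3 + -1 = -4, A[0][2] + B[2][1] = 0 + -2 = -2) = -4 (attained at k = 1)
  C[0][2] = min over k of (A[0][0] + B[0][2] = 5 + -1 = 4, A[0][1] + B[1][2] = -3 + 7 = 4, A[0][2] + B[2][2] = 0 + -5 = -5) = -5 (attained at k = 2)
  C[1][0] = min over k of (A[1][0] + B[0][0] = 8 + 5 = 13, A[1][1] + B[1][0] = 7 + 4 = 11, A[1][2] + B[2][0] = -1 + -1 = -2) = -2 (attained at k = 2)
  C[1][1] = min over k of (A[1][0] + B[0][1] = 8 + 0 = 8, A[1][1] + B[1][1] = 7 + -1 = 6, A[1][2] + B[2][1] = -1 + -2 = -3) = -3 (attained at k = 2)
  C[1][2] = min over k of (A[1][0] + B[0][2] = 8 + -1 = 7, A[1][1] + B[1][2] = 7 + 7 = 14, A[1][2] + B[2][2] = -1 + -5 = -6) = -6 (attained at k = 2)
  C[2][0] = min over k of (A[2][0] + B[0][0] = 3 + 5 = 8, A[2][1] + B[1][0] = 9 + 4 = 13, A[2][2] + B[2][0] = -5 + -1 = -6) = -6 (attained at k = 2)
  C[2][1] = min over k of (A[2][0] + B[0][1] = 3 + 0 = 3, A[2][1] + B[1][1] = 9 + -1 = 8, A[2][2] + B[2][1] = -5 + -2 = -7) = -7 (attained at k = 2)
  C[2][2] = min over k of (A[2][0] + B[0][2] = 3 + -1 = 2, A[2][1] + B[1][2] = 9 + 7 = 16, A[2][2] + B[2][2] = -5 + -5 = -10) = -10 (attained at k = 2)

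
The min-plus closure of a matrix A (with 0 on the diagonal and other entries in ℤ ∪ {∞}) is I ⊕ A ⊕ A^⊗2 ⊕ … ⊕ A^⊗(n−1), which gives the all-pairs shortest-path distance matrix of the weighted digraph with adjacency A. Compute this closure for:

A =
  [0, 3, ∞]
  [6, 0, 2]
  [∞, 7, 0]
Closure =
  [0, 3, 5]
  [6, 0, 2]
  [13, 7, 0]

This is the Floyd-Warshall all-pairs shortest-path computation. For each intermediate vertex k = 0, 1, …, 2, update dist[i][j] ← min(dist[i][j], dist[i][k] + dist[k][j]). The final matrix gives, for each (i, j), the minimum total weight of any directed path from i to j (possibly empty when i = j).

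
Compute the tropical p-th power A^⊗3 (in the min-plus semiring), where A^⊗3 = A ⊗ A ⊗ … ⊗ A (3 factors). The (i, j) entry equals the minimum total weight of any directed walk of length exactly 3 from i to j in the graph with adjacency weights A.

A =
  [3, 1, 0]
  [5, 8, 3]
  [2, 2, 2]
A^⊗3 =
  [4, 3, 2]
  [7, 6, 5]
  [4, 4, 4]

Each entry (A^⊗3)_ij equals the minimum over all length-3 walks i = v_0 → v_1 → … → v_3 = j of Σ_t A[v_t][v_{t+1}]. For example, for (i, j) = (0, 2) we minimise over 9 possible intermediate vertex sequences; the minimum is 2, attained along the walk 0 → 2 → 0 → 2.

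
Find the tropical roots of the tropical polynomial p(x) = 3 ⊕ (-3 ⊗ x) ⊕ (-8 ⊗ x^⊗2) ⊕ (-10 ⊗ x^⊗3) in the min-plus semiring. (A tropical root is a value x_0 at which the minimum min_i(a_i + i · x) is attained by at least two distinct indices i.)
Roots: {2, 5, 6}

Each tropical root is a break point of the lower envelope of the lines y = a_i + i · x (there are 4 lines, with slopes 0, 1, ..., 3). Only the lines that attain the minimum somewhere contribute to roots; other lines are dominated. Here the surviving (envelope) indices are i = 3, i = 2, i = 1, i = 0.
Intersections between consecutive envelope lines give the roots: for adjacent envelope indices i < j the intersection is x = (a_i − a_j) / (j − i). Reading off the sorted break points: {2, 5, 6}.
Verification: at each break x_0, at least two indices attain the minimum of min_i(a_i + i · x_0).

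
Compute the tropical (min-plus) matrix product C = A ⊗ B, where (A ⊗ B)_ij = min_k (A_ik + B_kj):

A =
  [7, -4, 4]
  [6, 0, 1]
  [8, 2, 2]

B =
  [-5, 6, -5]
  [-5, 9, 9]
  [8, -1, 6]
A ⊗ B =
  [-9, 3, 2]
  [-5, 0, 1]
  [-3, 1, 3]

Apply the min-plus product entry-by-entry:
  C[0][0] = min over k of (A[0][0] + B[0][0] = 7 + -5 = 2, A[0][1] + B[1][0] = -4 + -5 = -9, A[0][2] + B[2][0] = 4 + 8 = 12) = -9 (attained at k = 1)
  C[0][1] = min over k of (A[0][0] + B[0][1] = 7 + 6 = 13, A[0][1] + B[1][1] = -4 + 9 = 5, A[0][2] + B[2][1] = 4 + -1 = 3) = 3 (attained at k = 2)
  C[0][2] = min over k of (A[0][0] + B[0][2] = 7 + -5 = 2, A[0][1] + B[1][2] = -4 + 9 = 5, A[0][2] + B[2][2] = 4 + 6 = 10) = 2 (attained at k = 0)
  C[1][0] = min over k of (A[1][0] + B[0][0] = 6 + -5 = 1, A[1][1] + B[1][0] = 0 + -5 = -5, A[1][2] + B[2][0] = 1 + 8 = 9) = -5 (attained at k = 1)
  C[1][1] = min over k of (A[1][0] + B[0][1] = 6 + 6 = 12, A[1][1] + B[1][1] = 0 + 9 = 9, A[1][2] + B[2][1] = 1 + -1 = 0) = 0 (attained at k = 2)
  C[1][2] = min over k of (A[1][0] + B[0][2] = 6 + -5 = 1, A[1][1] + B[1][2] = 0 + 9 = 9, A[1][2] + B[2][2] = 1 + 6 = 7) = 1 (attained at k = 0)
  C[2][0] = min over k of (A[2][0] + B[0][0] = 8 + -5 = 3, A[2][1] + B[1][0] = 2 + -5 = -3, A[2][2] + B[2][0] = 2 + 8 = 10) = -3 (attained at k = 1)
  C[2][1] = min over k of (A[2][0] + B[0][1] = 8 + 6 = 14, A[2][1] + B[1][1] = 2 + 9 = 11, A[2][2] + B[2][1] = 2 + -1 = 1) = 1 (attained at k = 2)
  C[2][2] = min over k of (A[2][0] + B[0][2] = 8 + -5 = 3, A[2][1] + B[1][2] = 2 + 9 = 11, A[2][2] + B[2][2] = 2 + 6 = 8) = 3 (attained at k = 0)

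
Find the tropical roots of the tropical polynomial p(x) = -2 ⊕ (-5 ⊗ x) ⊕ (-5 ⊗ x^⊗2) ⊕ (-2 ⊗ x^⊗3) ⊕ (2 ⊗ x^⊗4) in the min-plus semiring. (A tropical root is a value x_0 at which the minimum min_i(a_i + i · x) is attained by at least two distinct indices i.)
Roots: {-4, -3, 0, 3}

Each tropical root is a break point of the lower envelope of the lines y = a_i + i · x (there are 5 lines, with slopes 0, 1, ..., 4). Only the lines that attain the minimum somewhere contribute to roots; other lines are dominated. Here the surviving (envelope) indices are i = 4, i = 3, i = 2, i = 1, i = 0.
Intersections between consecutive envelope lines give the roots: for adjacent envelope indices i < j the intersection is x = (a_i − a_j) / (j − i). Reading off the sorted break points: {-4, -3, 0, 3}.
Verification: at each break x_0, at least two indices attain the minimum of min_i(a_i + i · x_0).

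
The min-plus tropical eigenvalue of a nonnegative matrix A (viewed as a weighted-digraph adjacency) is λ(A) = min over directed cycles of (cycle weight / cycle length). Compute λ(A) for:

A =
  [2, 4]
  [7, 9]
λ(A) = 2

Enumerate directed cycles and compute their means (weight / length). Sample:
  cycle 0 → 0: weight = 2, length = 1, mean = 2/1 ≈ 2.000
  cycle 1 → 1: weight = 9, length = 1, mean = 9/1 ≈ 9.000
  cycle 0 → 1 → 0: weight = 11, length = 2, mean = 11/2 ≈ 5.500
  cycle 1 → 0 → 1: weight = 11, length = 2, mean = 11/2 ≈ 5.500
Minimum mean = 2.000, attained e.g. along the cycle 0 → 0 with weight 2 and length 1. So λ(A) = 2/1 = 2.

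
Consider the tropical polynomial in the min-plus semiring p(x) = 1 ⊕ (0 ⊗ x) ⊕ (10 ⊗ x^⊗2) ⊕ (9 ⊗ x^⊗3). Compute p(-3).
p(-3) = -3

A tropical monomial a ⊗ x^⊗i evaluates to a + i · x. Evaluating each term at x = -3:
  Term 0 contributes 1 + 0 · -3 = 1
  Term 1 contributes 0 + 1 · -3 = -3
  Term 2 contributes 10 + 2 · -3 = 4
  Term 3 contributes 9 + 3 · -3 = 0
p(-3) = ⊕ of these = min[1, -3, 4, 0] = -3.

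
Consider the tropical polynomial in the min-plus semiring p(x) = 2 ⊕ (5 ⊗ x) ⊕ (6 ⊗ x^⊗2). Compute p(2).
p(2) = 2

A tropical monomial a ⊗ x^⊗i evaluates to a + i · x. Evaluating each term at x = 2:
  Term 0 contributes 2 + 0 · 2 = 2
  Term 1 contributes 5 + 1 · 2 = 7
  Term 2 contributes 6 + 2 · 2 = 10
p(2) = ⊕ of these = min[2, 7, 10] = 2.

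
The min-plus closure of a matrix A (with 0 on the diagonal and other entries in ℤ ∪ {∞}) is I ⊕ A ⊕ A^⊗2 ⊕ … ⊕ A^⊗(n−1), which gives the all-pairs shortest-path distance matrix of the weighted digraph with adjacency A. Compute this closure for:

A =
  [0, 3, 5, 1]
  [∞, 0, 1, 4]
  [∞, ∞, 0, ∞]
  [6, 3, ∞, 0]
Closure =
  [0, 3, 4, 1]
  [10, 0, 1, 4]
  [∞, ∞, 0, ∞]
  [6, 3, 4, 0]

This is the Floyd-Warshall all-pairs shortest-path computation. For each intermediate vertex k = 0, 1, …, 3, update dist[i][j] ← min(dist[i][j], dist[i][k] + dist[k][j]). The final matrix gives, for each (i, j), the minimum total weight of any directed path from i to j (possibly empty when i = j).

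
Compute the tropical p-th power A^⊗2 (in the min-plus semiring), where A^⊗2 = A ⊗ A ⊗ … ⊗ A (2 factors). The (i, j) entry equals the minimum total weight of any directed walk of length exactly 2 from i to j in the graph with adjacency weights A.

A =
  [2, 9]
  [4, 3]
A^⊗2 =
  [4, 11]
  [6, 6]

Each entry (A^⊗2)_ij equals the minimum over all length-2 walks i = v_0 → v_1 → … → v_2 = j of Σ_t A[v_t][v_{t+1}]. For example, for (i, j) = (0, 1) we minimise over 2 possible intermediate vertex sequences; the minimum is 11, attained along the walk 0 → 0 → 1.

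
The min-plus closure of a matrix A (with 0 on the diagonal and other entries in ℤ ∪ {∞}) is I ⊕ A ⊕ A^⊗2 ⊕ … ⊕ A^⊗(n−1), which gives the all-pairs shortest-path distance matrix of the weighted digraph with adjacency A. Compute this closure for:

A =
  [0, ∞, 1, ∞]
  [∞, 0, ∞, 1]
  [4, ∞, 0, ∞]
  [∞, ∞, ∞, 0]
Closure =
  [0, ∞, 1, ∞]
  [∞, 0, ∞, 1]
  [4, ∞, 0, ∞]
  [∞, ∞, ∞, 0]

This is the Floyd-Warshall all-pairs shortest-path computation. For each intermediate vertex k = 0, 1, …, 3, update dist[i][j] ← min(dist[i][j], dist[i][k] + dist[k][j]). The final matrix gives, for each (i, j), the minimum total weight of any directed path from i to j (possibly empty when i = j).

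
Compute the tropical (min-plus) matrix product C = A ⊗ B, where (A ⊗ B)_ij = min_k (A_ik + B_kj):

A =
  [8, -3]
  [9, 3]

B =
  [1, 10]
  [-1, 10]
A ⊗ B =
  [-4, 7]
  [2, 13]

Apply the min-plus product entry-by-entry:
  C[0][0] = min over k of (A[0][0] + B[0][0] = 8 + 1 = 9, A[0][1] + B[1][0] = -3 + -1 = -4) = -4 (attained at k = 1)
  C[0][1] = min over k of (A[0][0] + B[0][1] = 8 + 10 = 18, A[0][1] + B[1][1] = -3 + 10 = 7) = 7 (attained at k = 1)
  C[1][0] = min over k of (A[1][0] + B[0][0] = 9 + 1 = 10, A[1][1] + B[1][0] = 3 + -1 = 2) = 2 (attained at k = 1)
  C[1][1] = min over k of (A[1][0] + B[0][1] = 9 + 10 = 19, A[1][1] + B[1][1] = 3 + 10 = 13) = 13 (attained at k = 1)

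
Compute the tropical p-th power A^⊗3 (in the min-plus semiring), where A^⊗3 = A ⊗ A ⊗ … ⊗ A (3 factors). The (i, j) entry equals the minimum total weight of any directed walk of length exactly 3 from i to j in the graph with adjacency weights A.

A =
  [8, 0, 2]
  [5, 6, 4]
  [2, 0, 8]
A^⊗3 =
  [6, 4, 6]
  [9, 6, 8]
  [6, 4, 6]

Each entry (A^⊗3)_ij equals the minimum over all length-3 walks i = v_0 → v_1 → … → v_3 = j of Σ_t A[v_t][v_{t+1}]. For example, for (i, j) = (0, 2) we minimise over 9 possible intermediate vertex sequences; the minimum is 6, attained along the walk 0 → 2 → 0 → 2.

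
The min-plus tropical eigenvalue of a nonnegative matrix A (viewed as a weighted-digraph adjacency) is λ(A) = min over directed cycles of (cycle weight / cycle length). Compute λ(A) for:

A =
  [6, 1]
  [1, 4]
λ(A) = 1

Enumerate directed cycles and compute their means (weight / length). Sample:
  cycle 0 → 0: weight = 6, length = 1, mean = 6/1 ≈ 6.000
  cycle 1 → 1: weight = 4, length = 1, mean = 4/1 ≈ 4.000
  cycle 0 → 1 → 0: weight = 2, length = 2, mean = 2/2 ≈ 1.000
  cycle 1 → 0 → 1: weight = 2, length = 2, mean = 2/2 ≈ 1.000
Minimum mean = 1.000, attained e.g. along the cycle 0 → 1 → 0 with weight 2 and length 2. So λ(A) = 2/2 = 1.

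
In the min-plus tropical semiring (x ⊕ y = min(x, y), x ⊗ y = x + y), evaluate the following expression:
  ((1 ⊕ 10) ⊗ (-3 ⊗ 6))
((1 ⊕ 10) ⊗ (-3 ⊗ 6)) = 4

Expand innermost to outermost. Recall ⊕ takes the minimum of its arguments and ⊗ takes their sum. Working out the expression ((1 ⊕ 10) ⊗ (-3 ⊗ 6)) gives 4.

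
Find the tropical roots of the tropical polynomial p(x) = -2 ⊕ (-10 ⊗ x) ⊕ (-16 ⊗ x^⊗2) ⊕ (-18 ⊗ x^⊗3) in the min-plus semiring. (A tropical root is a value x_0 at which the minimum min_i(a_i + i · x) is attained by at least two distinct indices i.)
Roots: {2, 6, 8}

Each tropical root is a break point of the lower envelope of the lines y = a_i + i · x (there are 4 lines, with slopes 0, 1, ..., 3). Only the lines that attain the minimum somewhere contribute to roots; other lines are dominated. Here the surviving (envelope) indices are i = 3, i = 2, i = 1, i = 0.
Intersections between consecutive envelope lines give the roots: for adjacent envelope indices i < j the intersection is x = (a_i − a_j) / (j − i). Reading off the sorted break points: {2, 6, 8}.
Verification: at each break x_0, at least two indices attain the minimum of min_i(a_i + i · x_0).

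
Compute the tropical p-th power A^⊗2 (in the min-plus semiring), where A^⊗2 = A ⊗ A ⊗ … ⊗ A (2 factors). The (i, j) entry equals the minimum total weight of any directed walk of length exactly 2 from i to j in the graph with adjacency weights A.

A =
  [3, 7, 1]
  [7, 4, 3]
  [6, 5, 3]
A^⊗2 =
  [6, 6, 4]
  [9, 8, 6]
  [9, 8, 6]

Each entry (A^⊗2)_ij equals the minimum over all length-2 walks i = v_0 → v_1 → … → v_2 = j of Σ_t A[v_t][v_{t+1}]. For example, for (i, j) = (0, 2) we minimise over 3 possible intermediate vertex sequences; the minimum is 4, attained along the walk 0 → 0 → 2.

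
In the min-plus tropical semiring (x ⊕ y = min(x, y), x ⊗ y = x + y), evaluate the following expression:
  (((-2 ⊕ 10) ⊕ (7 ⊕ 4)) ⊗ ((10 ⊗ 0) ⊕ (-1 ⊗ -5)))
(((-2 ⊕ 10) ⊕ (7 ⊕ 4)) ⊗ ((10 ⊗ 0) ⊕ (-1 ⊗ -5))) = -8

Expand innermost to outermost. Recall ⊕ takes the minimum of its arguments and ⊗ takes their sum. Working out the expression (((-2 ⊕ 10) ⊕ (7 ⊕ 4)) ⊗ ((10 ⊗ 0) ⊕ (-1 ⊗ -5))) gives -8.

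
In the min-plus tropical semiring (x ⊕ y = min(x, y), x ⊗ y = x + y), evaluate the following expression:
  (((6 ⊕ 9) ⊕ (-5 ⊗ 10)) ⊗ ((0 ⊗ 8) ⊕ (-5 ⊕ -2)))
(((6 ⊕ 9) ⊕ (-5 ⊗ 10)) ⊗ ((0 ⊗ 8) ⊕ (-5 ⊕ -2))) = 0

Expand innermost to outermost. Recall ⊕ takes the minimum of its arguments and ⊗ takes their sum. Working out the expression (((6 ⊕ 9) ⊕ (-5 ⊗ 10)) ⊗ ((0 ⊗ 8) ⊕ (-5 ⊕ -2))) gives 0.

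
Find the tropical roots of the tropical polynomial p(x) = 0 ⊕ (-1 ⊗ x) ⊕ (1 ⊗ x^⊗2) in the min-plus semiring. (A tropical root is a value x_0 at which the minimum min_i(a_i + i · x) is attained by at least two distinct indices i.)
Roots: {-2, 1}

Each tropical root is a break point of the lower envelope of the lines y = a_i + i · x (there are 3 lines, with slopes 0, 1, ..., 2). Only the lines that attain the minimum somewhere contribute to roots; other lines are dominated. Here the surviving (envelope) indices are i = 2, i = 1, i = 0.
Intersections between consecutive envelope lines give the roots: for adjacent envelope indices i < j the intersection is x = (a_i − a_j) / (j − i). Reading off the sorted break points: {-2, 1}.
Verification: at each break x_0, at least two indices attain the minimum of min_i(a_i + i · x_0).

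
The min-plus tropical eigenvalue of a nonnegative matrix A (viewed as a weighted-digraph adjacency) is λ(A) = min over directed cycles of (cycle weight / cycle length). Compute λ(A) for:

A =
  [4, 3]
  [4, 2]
λ(A) = 2

Enumerate directed cycles and compute their means (weight / length). Sample:
  cycle 0 → 0: weight = 4, length = 1, mean = 4/1 ≈ 4.000
  cycle 1 → 1: weight = 2, length = 1, mean = 2/1 ≈ 2.000
  cycle 0 → 1 → 0: weight = 7, length = 2, mean = 7/2 ≈ 3.500
  cycle 1 → 0 → 1: weight = 7, length = 2, mean = 7/2 ≈ 3.500
Minimum mean = 2.000, attained e.g. along the cycle 1 → 1 with weight 2 and length 1. So λ(A) = 2/1 = 2.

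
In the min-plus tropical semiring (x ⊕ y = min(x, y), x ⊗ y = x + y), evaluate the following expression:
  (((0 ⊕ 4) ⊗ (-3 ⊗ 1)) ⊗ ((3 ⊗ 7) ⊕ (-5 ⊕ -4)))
(((0 ⊕ 4) ⊗ (-3 ⊗ 1)) ⊗ ((3 ⊗ 7) ⊕ (-5 ⊕ -4))) = -7

Expand innermost to outermost. Recall ⊕ takes the minimum of its arguments and ⊗ takes their sum. Working out the expression (((0 ⊕ 4) ⊗ (-3 ⊗ 1)) ⊗ ((3 ⊗ 7) ⊕ (-5 ⊕ -4))) gives -7.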